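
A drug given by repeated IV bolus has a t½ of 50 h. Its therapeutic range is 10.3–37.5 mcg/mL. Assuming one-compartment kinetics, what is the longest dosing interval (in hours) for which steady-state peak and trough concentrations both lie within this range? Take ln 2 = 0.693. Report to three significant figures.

93.2 h

k = 0.693 / t½ = 0.693 / 50 = 0.01386 h⁻¹
Between IV bolus doses, concentration decays as C = C₀·e^(−kτ), so C_peak/C_trough = e^(kτ).
τ_max = ln(C_peak/C_trough) / k = ln(37.5/10.3) / 0.01386 = 1.292 / 0.01386 = 93.22 h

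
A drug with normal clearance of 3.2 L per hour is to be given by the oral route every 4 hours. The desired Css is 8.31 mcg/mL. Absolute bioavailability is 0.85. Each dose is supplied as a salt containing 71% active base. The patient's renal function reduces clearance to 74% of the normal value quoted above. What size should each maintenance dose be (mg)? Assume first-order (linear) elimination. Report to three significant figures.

Patient clearance = 0.74 × 3.200 = 2.368 L/h
D = CL × Css × τ / F / S = 2.368 × 8.31 × 4 / 0.85 / 0.71 = 130.4 mg

130 mg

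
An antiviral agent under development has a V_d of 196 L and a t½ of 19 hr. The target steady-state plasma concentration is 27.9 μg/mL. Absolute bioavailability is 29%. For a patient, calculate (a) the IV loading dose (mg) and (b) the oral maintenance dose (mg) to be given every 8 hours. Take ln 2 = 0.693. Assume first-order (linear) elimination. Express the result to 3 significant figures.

LD = Vd × C = 196.0 × 27.9 = 5468 mg
CL = 0.693 × Vd / t½ = 0.693 × 196.0 / 19 = 7.149 L/h
D = CL × Css × τ / F = 7.149 × 27.9 × 8 / 0.29 = 5502 mg

(a) 5470 mg; (b) 5500 mg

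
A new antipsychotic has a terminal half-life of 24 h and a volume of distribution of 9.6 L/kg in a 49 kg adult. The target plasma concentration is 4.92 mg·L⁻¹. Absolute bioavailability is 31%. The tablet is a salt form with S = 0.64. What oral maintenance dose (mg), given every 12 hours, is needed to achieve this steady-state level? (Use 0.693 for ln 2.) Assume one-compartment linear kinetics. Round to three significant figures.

4040 mg

Vd(total) = 49 kg × 9.6 L/kg = 470.4 L
k = 0.693/24 = 0.02888 h⁻¹, so CL = k·Vd = 0.02888 × 470.4 = 13.59 L/h
D = CL × Css × τ / F / S = 13.59 × 4.92 × 12 / 0.31 / 0.64 = 4044 mg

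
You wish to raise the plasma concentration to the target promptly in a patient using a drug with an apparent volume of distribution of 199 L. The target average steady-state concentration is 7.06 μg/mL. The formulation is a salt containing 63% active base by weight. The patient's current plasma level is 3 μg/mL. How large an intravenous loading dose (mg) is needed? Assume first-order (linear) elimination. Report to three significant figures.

Concentration deficit ΔC = 7.06 − 3 = 4.060 mg/L
LD = Vd × ΔC / S = 199.0 × 4.060 / 0.63 = 1282 mg

1280 mg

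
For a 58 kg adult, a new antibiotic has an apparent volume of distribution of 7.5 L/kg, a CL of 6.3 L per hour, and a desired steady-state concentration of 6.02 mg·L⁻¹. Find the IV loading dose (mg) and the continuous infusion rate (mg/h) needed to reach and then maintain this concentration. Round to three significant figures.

Vd(total) = 58 kg × 7.5 L/kg = 435.0 L
Loading dose = Vd × C = 435.0 × 6.02 = 2619 mg
Maintenance infusion rate = CL × Css = 6.300 × 6.02 = 37.93 mg/h

(a) 2620 mg; (b) 37.9 mg/h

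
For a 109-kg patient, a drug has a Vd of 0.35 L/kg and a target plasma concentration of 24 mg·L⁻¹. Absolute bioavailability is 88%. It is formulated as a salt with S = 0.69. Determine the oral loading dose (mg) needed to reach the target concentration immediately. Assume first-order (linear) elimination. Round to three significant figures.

Vd = 0.35 L/kg × 109 kg = 38.15 L
LD = Vd × C / F / S = 38.15 × 24.00 / 0.88 / 0.69 = 1508 mg

1510 mg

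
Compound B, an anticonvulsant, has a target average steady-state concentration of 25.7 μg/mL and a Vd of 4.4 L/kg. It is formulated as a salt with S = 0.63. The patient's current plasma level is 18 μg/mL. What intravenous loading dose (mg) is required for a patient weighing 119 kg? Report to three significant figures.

Vd = 4.4 L/kg × 119 kg = 523.6 L
Concentration deficit ΔC = 25.7 − 18 = 7.700 mg/L
LD = Vd × ΔC / S = 523.6 × 7.700 / 0.63 = 6400 mg

6400 mg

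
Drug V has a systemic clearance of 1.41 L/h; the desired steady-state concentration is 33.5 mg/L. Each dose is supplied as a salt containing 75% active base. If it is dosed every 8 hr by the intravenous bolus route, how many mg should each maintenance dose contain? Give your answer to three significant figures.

D = CL × Css × τ / S = 1.410 × 33.5 × 8 / 0.75 = 503.8 mg

504 mg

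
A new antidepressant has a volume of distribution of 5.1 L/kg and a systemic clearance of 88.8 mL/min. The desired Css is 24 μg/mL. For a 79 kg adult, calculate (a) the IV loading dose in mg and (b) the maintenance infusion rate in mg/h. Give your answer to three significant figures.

(a) 9670 mg; (b) 128 mg/h

Total Vd = 5.1 × 79 = 402.9 L
Loading dose = Vd × C = 402.9 × 24 = 9670 mg
CL = 88.8 mL/min = 88.8 × 0.06 = 5.328 L/h
Maintenance: replace elimination → rate = CL × Css = 5.328 × 24 = 127.9 mg/h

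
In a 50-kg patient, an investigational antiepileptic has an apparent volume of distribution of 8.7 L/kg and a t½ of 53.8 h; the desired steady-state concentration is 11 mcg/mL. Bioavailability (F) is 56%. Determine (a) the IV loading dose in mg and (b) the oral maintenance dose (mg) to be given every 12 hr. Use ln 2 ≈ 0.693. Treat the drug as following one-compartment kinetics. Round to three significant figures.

(a) 4790 mg; (b) 1320 mg

Total Vd = 8.7 × 50 = 435.0 L
LD = Vd × C = 435.0 × 11 = 4785 mg
CL = 0.693 × Vd / t½ = 0.693 × 435.0 / 53.8 = 5.603 L/h
D = CL × Css × τ / F = 5.603 × 11 × 12 / 0.56 = 1321 mg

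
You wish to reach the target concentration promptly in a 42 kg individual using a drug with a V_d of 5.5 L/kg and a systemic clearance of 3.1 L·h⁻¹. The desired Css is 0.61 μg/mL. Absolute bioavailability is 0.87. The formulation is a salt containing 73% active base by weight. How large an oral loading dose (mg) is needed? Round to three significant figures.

Vd = 5.5 L/kg × 42 kg = 231.0 L
LD = Vd × C / F / S = 231.0 × 0.6100 / 0.87 / 0.73 = 221.9 mg

222 mg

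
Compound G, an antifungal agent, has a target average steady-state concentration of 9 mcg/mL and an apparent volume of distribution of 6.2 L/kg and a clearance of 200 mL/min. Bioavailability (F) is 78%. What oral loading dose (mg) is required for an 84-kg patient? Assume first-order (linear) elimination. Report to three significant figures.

Total Vd = 6.2 × 84 = 520.8 L
The loading dose fills Vd to the target concentration; clearance is irrelevant here.
LD = Vd × C / F = 520.8 × 9.000 / 0.78 = 6009 mg

6010 mg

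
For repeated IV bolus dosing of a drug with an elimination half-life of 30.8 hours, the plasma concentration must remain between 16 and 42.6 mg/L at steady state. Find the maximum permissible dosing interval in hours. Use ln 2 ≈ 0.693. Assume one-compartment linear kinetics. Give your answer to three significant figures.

k = 0.693 / t½ = 0.693 / 30.8 = 0.02250 h⁻¹
Between IV bolus doses, concentration decays as C = C₀·e^(−kτ), so C_peak/C_trough = e^(kτ).
τ_max = ln(C_peak/C_trough) / k = ln(42.6/16) / 0.02250 = 0.9793 / 0.02250 = 43.52 h

43.5 h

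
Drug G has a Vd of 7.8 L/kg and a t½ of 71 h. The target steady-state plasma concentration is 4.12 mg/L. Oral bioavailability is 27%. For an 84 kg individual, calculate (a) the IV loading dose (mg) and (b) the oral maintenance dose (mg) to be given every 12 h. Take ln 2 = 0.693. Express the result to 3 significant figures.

(a) 2700 mg; (b) 1170 mg

Total Vd = 7.8 × 84 = 655.2 L
LD = Vd × C = 655.2 × 4.12 = 2699 mg
CL = 0.693 × Vd / t½ = 0.693 × 655.2 / 71 = 6.395 L/h
D = CL × Css × τ / F = 6.395 × 4.12 × 12 / 0.27 = 1171 mg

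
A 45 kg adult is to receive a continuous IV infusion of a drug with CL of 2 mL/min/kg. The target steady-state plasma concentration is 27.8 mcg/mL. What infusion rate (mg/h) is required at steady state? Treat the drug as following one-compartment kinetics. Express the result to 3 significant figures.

150 mg/h

CL = 2 mL/min/kg × 45 kg = 90.00 mL/min = 90.00 × 60/1000 = 5.400 L/h
At steady state, infusion rate equals elimination rate: rate in = CL × Css.
Infusion rate = CL · Css = 5.400 L/h × 27.8 mg/L = 150.1 mg/h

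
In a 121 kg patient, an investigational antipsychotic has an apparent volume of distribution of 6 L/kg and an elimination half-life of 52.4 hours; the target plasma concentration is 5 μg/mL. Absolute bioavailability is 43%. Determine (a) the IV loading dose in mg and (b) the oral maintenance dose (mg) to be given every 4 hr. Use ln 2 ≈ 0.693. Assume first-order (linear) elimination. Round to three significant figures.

(a) 3630 mg; (b) 447 mg

Total Vd = 6 × 121 = 726.0 L
LD = Vd × C = 726.0 × 5 = 3630 mg
CL = 0.693 × Vd / t½ = 0.693 × 726.0 / 52.4 = 9.601 L/h
D = CL × Css × τ / F = 9.601 × 5 × 4 / 0.43 = 446.6 mg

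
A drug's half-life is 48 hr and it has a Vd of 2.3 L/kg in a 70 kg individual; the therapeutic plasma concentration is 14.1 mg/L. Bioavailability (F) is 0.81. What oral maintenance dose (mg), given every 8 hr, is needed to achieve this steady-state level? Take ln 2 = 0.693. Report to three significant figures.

Total Vd = 2.3 × 70 = 161.0 L
k = 0.693/48 = 0.01444 h⁻¹, so CL = k·Vd = 0.01444 × 161.0 = 2.325 L/h
D = CL × Css × τ / F = 2.325 × 14.1 × 8 / 0.81 = 323.8 mg

324 mg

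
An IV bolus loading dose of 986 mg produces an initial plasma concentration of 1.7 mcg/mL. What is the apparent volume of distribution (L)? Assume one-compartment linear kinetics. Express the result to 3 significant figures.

580 L

Immediately after an IV bolus, C₀ = Dose / Vd, so Vd = Dose / C₀.
Vd = 986 / 1.7 = 580.0 L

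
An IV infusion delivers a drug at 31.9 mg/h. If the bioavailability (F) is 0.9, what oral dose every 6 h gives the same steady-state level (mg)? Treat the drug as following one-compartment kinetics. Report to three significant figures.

To maintain the same Css, the systemic dosing rate must be unchanged: F·D/τ = infusion rate.
D = rate × τ / F = 31.9 × 6 / 0.9 = 212.7 mg

213 mg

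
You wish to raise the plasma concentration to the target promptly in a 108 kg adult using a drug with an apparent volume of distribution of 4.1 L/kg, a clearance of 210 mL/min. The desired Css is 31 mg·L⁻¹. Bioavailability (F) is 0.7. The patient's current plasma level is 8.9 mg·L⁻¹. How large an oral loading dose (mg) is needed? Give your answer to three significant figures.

14000 mg

Vd = 4.1 L/kg × 108 kg = 442.8 L
Concentration deficit ΔC = 31 − 8.9 = 22.10 mg/L
LD = Vd × ΔC / F = 442.8 × 22.10 / 0.7 = 13980 mg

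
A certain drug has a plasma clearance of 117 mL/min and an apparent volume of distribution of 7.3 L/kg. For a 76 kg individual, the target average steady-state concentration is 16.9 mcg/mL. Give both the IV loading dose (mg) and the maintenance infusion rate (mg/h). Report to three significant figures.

Vd(total) = 76 kg × 7.3 L/kg = 554.8 L
Loading: fill Vd to C_target → 554.8 L × 16.9 mg/L = 9376 mg
Convert clearance: 117 mL/min × 60 min/h ÷ 1000 mL/L = 7.020 L/h
Maintenance infusion rate = CL × Css = 7.020 × 16.9 = 118.6 mg/h

(a) 9380 mg; (b) 119 mg/h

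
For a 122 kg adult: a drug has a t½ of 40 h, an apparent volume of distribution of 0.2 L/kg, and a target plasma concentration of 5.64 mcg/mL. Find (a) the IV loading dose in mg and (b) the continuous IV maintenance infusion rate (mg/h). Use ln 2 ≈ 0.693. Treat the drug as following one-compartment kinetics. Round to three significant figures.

Vd(total) = 122 kg × 0.2 L/kg = 24.40 L
LD = Vd × C = 24.40 × 5.64 = 137.6 mg
CL = 0.693 × Vd / t½ = 0.693 × 24.40 / 40 = 0.4227 L/h
Infusion rate = CL × Css = 0.4227 × 5.64 = 2.384 mg/h

(a) 138 mg; (b) 2.38 mg/h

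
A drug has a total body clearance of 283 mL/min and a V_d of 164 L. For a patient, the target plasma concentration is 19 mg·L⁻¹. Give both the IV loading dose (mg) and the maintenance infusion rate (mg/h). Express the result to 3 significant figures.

(a) 3120 mg; (b) 323 mg/h

LD = Vd · C_target = 164.0 × 19 = 3116 mg
CL = 283 mL/min = 283 × 0.06 = 16.98 L/h
Maintenance infusion rate = CL × Css = 16.98 × 19 = 322.6 mg/h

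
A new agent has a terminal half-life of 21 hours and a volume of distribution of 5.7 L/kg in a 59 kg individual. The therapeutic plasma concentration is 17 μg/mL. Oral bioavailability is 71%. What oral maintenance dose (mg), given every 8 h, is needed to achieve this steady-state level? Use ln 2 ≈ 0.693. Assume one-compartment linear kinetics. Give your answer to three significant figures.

Total Vd = 5.7 × 59 = 336.3 L
CL = ln 2 · Vd / t½ = 0.693 × 336.3 / 21 = 11.10 L/h
D = CL × Css × τ / F = 11.10 × 17 × 8 / 0.71 = 2126 mg

2130 mg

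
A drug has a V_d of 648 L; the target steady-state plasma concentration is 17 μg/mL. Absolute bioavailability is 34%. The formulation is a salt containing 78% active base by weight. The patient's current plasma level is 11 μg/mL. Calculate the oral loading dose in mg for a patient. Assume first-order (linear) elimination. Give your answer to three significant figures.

14700 mg

Concentration deficit ΔC = 17 − 11 = 6.000 mg/L
LD = Vd × ΔC / F / S = 648.0 × 6.000 / 0.34 / 0.78 = 14660 mg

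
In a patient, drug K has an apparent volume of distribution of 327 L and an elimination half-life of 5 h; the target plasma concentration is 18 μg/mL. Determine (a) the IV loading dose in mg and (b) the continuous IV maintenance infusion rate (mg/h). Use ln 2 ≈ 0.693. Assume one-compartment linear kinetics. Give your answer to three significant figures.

LD = Vd × C = 327.0 × 18 = 5886 mg
CL = 0.693 × Vd / t½ = 0.693 × 327.0 / 5 = 45.32 L/h
Infusion rate = CL × Css = 45.32 × 18 = 815.8 mg/h

(a) 5890 mg; (b) 816 mg/h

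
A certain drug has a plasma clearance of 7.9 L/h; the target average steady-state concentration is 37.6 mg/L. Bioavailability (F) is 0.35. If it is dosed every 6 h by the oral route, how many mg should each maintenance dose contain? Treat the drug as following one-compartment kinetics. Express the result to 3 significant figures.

At steady state, dose per interval replaces the amount cleared in that interval: F·D/τ = CL·Css.
D = CL × Css × τ / F = 7.900 × 37.6 × 6 / 0.35 = 5092 mg

5090 mg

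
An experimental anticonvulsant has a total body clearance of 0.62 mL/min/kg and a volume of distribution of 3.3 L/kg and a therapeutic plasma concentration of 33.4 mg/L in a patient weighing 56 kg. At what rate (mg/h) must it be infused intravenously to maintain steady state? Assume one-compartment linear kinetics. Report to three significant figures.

CL = 0.62 mL/min/kg × 56 kg = 34.72 mL/min = 34.72 × 60/1000 = 2.083 L/h
Infusion rate = CL · Css = 2.083 L/h × 33.4 mg/L = 69.57 mg/h

69.6 mg/h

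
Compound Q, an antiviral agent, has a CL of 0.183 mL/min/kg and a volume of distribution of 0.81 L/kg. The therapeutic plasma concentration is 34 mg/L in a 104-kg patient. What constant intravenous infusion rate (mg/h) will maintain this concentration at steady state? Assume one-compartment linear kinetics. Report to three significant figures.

CL = 0.183 mL/min/kg × 104 kg = 19.03 mL/min = 19.03 × 60/1000 = 1.142 L/h
Infusion rate = CL · Css = 1.142 L/h × 34 mg/L = 38.83 mg/h

38.8 mg/h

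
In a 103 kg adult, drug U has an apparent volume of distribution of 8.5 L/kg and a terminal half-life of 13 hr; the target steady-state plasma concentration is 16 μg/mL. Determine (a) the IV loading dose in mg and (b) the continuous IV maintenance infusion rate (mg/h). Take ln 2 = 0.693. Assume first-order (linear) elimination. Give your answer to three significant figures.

(a) 14000 mg; (b) 747 mg/h

Vd = 8.5 L/kg × 103 kg = 875.5 L
LD = Vd × C = 875.5 × 16 = 14010 mg
CL = 0.693 × Vd / t½ = 0.693 × 875.5 / 13 = 46.67 L/h
Infusion rate = CL × Css = 46.67 × 16 = 746.7 mg/h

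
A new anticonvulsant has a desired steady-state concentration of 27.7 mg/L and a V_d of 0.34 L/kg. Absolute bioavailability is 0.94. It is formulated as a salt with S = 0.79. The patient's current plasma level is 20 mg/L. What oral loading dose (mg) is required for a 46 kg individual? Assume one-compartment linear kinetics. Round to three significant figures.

162 mg

Vd = 0.34 L/kg × 46 kg = 15.64 L
Concentration deficit ΔC = 27.7 − 20 = 7.700 mg/L
LD = Vd × ΔC / F / S = 15.64 × 7.700 / 0.94 / 0.79 = 162.2 mg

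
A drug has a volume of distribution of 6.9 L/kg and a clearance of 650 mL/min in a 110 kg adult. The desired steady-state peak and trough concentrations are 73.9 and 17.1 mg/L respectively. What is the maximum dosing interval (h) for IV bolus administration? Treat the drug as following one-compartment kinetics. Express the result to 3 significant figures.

Vd = 6.9 L/kg × 110 kg = 759.0 L
CL = 650 mL/min × 60/1000 = 39.00 L/h
k = CL / Vd = 39.00 / 759.0 = 0.05138 h⁻¹
Between IV bolus doses, concentration decays as C = C₀·e^(−kτ), so C_peak/C_trough = e^(kτ).
τ_max = ln(C_peak/C_trough) / k = ln(73.9/17.1) / 0.05138 = 1.464 / 0.05138 = 28.49 h

28.5 h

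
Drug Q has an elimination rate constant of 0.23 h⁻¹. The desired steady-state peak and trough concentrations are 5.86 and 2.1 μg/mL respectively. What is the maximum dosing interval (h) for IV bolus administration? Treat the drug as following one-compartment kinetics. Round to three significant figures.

Between IV bolus doses, concentration decays as C = C₀·e^(−kτ), so C_peak/C_trough = e^(kτ).
τ_max = ln(C_peak/C_trough) / k = ln(5.86/2.1) / 0.2300 = 1.026 / 0.2300 = 4.461 h

4.46 h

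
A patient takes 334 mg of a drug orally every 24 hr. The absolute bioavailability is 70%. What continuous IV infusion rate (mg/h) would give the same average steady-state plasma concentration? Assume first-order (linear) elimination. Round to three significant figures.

Equivalent systemic input: infusion rate = F·D/τ.
Rate = 0.7 × 334 / 24 = 9.742 mg/h

9.74 mg/h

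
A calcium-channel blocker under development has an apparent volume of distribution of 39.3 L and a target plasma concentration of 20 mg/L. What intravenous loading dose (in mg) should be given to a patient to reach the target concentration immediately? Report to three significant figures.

LD = Vd × C = 39.30 × 20.00 = 786.0 mg

786 mg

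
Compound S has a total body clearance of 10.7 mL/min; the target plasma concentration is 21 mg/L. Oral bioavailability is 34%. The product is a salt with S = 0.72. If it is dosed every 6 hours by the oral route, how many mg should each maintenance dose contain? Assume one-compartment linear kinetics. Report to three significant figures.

CL = 10.7 mL/min = 10.7 × 0.06 = 0.6420 L/h
At steady state, dose per interval replaces the amount cleared in that interval: F·S·D/τ = CL·Css.
D = CL × Css × τ / F / S = 0.6420 × 21 × 6 / 0.34 / 0.72 = 330.4 mg

330 mg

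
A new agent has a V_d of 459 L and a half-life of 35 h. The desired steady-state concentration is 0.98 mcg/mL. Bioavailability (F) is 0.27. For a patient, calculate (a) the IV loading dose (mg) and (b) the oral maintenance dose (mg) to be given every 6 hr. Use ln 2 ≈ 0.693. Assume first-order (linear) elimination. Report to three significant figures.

(a) 450 mg; (b) 198 mg

LD = Vd × C = 459.0 × 0.98 = 449.8 mg
CL = 0.693 × Vd / t½ = 0.693 × 459.0 / 35 = 9.088 L/h
D = CL × Css × τ / F = 9.088 × 0.98 × 6 / 0.27 = 197.9 mg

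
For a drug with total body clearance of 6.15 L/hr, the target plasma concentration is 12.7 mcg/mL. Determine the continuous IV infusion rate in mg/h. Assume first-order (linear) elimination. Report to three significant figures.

At steady state, infusion rate equals elimination rate: rate in = CL × Css.
Infusion rate = CL · Css = 6.150 L/h × 12.7 mg/L = 78.11 mg/h

78.1 mg/h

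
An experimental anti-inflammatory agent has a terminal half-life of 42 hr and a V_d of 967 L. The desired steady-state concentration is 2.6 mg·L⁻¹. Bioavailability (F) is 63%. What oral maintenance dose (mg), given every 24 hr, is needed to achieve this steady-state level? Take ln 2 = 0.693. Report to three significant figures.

CL = 0.693 × Vd / t½ = 0.693 × 967.0 / 42 = 15.96 L/h
D = CL × Css × τ / F = 15.96 × 2.6 × 24 / 0.63 = 1581 mg

1580 mg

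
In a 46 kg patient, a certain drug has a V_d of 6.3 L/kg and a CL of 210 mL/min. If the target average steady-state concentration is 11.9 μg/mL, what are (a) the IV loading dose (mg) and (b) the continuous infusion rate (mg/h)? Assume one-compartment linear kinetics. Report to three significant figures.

Vd(total) = 46 kg × 6.3 L/kg = 289.8 L
LD = Vd · C_target = 289.8 × 11.9 = 3449 mg
CL = 210 mL/min × 60/1000 = 12.60 L/h
Maintenance: replace elimination → rate = CL × Css = 12.60 × 11.9 = 149.9 mg/h

(a) 3450 mg; (b) 150 mg/h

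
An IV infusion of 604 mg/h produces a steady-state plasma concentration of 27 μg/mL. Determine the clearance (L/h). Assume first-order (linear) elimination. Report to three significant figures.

22.4 L/h

At steady state, infusion rate = CL × Css, so CL = rate / Css.
CL = 604 / 27 = 22.37 L/h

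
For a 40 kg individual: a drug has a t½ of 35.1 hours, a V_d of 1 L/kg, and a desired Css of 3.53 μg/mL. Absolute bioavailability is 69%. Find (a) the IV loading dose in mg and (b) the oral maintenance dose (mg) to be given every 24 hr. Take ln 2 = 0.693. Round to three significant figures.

(a) 141 mg; (b) 97.0 mg

Total Vd = 1 × 40 = 40.00 L
LD = Vd × C = 40.00 × 3.53 = 141.2 mg
CL = 0.693 × Vd / t½ = 0.693 × 40.00 / 35.1 = 0.7897 L/h
D = CL × Css × τ / F = 0.7897 × 3.53 × 24 / 0.69 = 96.96 mg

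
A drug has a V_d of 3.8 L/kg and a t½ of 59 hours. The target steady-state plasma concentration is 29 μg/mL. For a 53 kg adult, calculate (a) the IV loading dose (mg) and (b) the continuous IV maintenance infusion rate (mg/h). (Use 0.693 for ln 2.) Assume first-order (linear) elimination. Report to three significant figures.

(a) 5840 mg; (b) 68.6 mg/h

Vd = 3.8 L/kg × 53 kg = 201.4 L
LD = Vd × C = 201.4 × 29 = 5841 mg
CL = 0.693 × Vd / t½ = 0.693 × 201.4 / 59 = 2.366 L/h
Infusion rate = CL × Css = 2.366 × 29 = 68.61 mg/h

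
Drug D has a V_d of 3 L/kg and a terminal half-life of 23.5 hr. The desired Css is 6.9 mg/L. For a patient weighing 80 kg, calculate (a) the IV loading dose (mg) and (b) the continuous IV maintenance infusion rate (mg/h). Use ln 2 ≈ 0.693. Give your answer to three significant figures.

(a) 1660 mg; (b) 48.8 mg/h

Total Vd = 3 × 80 = 240.0 L
LD = Vd × C = 240.0 × 6.9 = 1656 mg
CL = 0.693 × Vd / t½ = 0.693 × 240.0 / 23.5 = 7.077 L/h
Infusion rate = CL × Css = 7.077 × 6.9 = 48.83 mg/h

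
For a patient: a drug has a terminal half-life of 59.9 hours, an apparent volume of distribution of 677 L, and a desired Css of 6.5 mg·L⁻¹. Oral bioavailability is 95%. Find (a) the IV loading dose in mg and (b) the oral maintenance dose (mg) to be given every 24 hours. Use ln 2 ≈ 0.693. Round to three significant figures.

LD = Vd × C = 677.0 × 6.5 = 4401 mg
CL = 0.693 × Vd / t½ = 0.693 × 677.0 / 59.9 = 7.832 L/h
D = CL × Css × τ / F = 7.832 × 6.5 × 24 / 0.95 = 1286 mg

(a) 4400 mg; (b) 1290 mg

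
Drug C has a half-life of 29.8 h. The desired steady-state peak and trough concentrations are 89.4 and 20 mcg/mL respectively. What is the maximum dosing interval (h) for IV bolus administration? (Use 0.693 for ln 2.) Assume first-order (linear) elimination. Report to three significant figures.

64.4 h

k = 0.693 / t½ = 0.693 / 29.8 = 0.02326 h⁻¹
Between IV bolus doses, concentration decays as C = C₀·e^(−kτ), so C_peak/C_trough = e^(kτ).
τ_max = ln(C_peak/C_trough) / k = ln(89.4/20) / 0.02326 = 1.497 / 0.02326 = 64.36 h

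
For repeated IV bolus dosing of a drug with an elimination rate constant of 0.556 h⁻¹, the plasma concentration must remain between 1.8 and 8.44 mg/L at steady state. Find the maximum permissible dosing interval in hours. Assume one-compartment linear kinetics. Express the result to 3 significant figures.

Between IV bolus doses, concentration decays as C = C₀·e^(−kτ), so C_peak/C_trough = e^(kτ).
τ_max = ln(C_peak/C_trough) / k = ln(8.44/1.8) / 0.5560 = 1.545 / 0.5560 = 2.779 h

2.78 h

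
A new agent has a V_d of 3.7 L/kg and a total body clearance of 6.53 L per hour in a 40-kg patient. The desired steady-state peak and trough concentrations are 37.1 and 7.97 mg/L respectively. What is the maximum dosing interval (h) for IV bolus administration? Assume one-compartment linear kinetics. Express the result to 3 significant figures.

34.9 h

Vd = 3.7 L/kg × 40 kg = 148.0 L
k = CL / Vd = 6.530 / 148.0 = 0.04412 h⁻¹
Between IV bolus doses, concentration decays as C = C₀·e^(−kτ), so C_peak/C_trough = e^(kτ).
τ_max = ln(C_peak/C_trough) / k = ln(37.1/7.97) / 0.04412 = 1.538 / 0.04412 = 34.86 h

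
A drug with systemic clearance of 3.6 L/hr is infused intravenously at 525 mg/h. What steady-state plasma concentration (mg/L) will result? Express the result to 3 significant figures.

146 mg/L

Css = rate / CL = 525 / 3.600 = 145.8 mg/L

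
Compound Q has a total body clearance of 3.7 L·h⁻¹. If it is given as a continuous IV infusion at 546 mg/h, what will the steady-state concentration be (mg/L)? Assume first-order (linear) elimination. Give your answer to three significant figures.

Css = rate / CL = 546 / 3.700 = 147.6 mg/L

148 mg/L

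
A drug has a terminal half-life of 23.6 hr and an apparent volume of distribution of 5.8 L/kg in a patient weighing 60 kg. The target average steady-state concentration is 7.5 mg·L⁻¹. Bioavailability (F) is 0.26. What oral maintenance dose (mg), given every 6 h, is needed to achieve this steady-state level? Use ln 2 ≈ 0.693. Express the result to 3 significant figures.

Vd = 5.8 L/kg × 60 kg = 348.0 L
CL = 0.693 × Vd / t½ = 0.693 × 348.0 / 23.6 = 10.22 L/h
D = CL × Css × τ / F = 10.22 × 7.5 × 6 / 0.26 = 1769 mg

1770 mg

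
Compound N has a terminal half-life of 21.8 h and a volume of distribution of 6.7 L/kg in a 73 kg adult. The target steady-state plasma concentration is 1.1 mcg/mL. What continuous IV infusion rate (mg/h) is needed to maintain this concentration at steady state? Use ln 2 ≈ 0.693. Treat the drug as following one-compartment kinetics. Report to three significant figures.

17.1 mg/h

Vd(total) = 73 kg × 6.7 L/kg = 489.1 L
CL = 0.693 × Vd / t½ = 0.693 × 489.1 / 21.8 = 15.55 L/h
Infusion rate = CL × Css = 15.55 × 1.1 = 17.11 mg/h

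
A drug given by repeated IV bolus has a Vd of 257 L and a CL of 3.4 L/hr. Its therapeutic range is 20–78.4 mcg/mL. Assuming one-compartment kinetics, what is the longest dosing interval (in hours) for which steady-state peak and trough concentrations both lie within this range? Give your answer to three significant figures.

103 h

k = CL / Vd = 3.400 / 257.0 = 0.01323 h⁻¹
Between IV bolus doses, concentration decays as C = C₀·e^(−kτ), so C_peak/C_trough = e^(kτ).
τ_max = ln(C_peak/C_trough) / k = ln(78.4/20) / 0.01323 = 1.366 / 0.01323 = 103.3 h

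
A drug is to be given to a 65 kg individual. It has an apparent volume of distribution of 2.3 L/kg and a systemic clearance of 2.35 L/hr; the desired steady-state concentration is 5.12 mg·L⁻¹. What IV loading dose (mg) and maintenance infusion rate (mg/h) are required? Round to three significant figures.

Vd(total) = 65 kg × 2.3 L/kg = 149.5 L
LD = Vd · C_target = 149.5 × 5.12 = 765.4 mg
Infusion rate = 2.350 L/h × 5.12 mg/L = 12.03 mg/h

(a) 765 mg; (b) 12.0 mg/h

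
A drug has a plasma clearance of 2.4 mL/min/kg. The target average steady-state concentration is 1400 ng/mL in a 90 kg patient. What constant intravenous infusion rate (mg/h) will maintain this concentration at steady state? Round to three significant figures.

CL = 2.4 mL/min/kg × 90 kg = 216.0 mL/min = 216.0 × 60/1000 = 12.96 L/h
C = 1400 ng/mL = 1.400 mg/L
At steady state, infusion rate equals elimination rate: rate in = CL × Css.
R₀ = 12.96 × 1.4 = 18.14 mg/h

18.1 mg/h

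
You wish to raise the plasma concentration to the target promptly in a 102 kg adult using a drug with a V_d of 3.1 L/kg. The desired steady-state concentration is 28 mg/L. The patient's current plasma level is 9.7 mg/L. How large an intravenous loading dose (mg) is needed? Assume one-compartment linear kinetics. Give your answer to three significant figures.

Total Vd = 3.1 × 102 = 316.2 L
Concentration deficit ΔC = 28 − 9.7 = 18.30 mg/L
LD = Vd × ΔC = 316.2 × 18.30 = 5786 mg

5790 mg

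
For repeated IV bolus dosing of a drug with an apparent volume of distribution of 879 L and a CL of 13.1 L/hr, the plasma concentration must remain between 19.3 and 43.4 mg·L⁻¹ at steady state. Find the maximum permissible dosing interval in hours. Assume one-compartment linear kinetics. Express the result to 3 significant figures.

54.4 h

k = CL / Vd = 13.10 / 879.0 = 0.01490 h⁻¹
Between IV bolus doses, concentration decays as C = C₀·e^(−kτ), so C_peak/C_trough = e^(kτ).
τ_max = ln(C_peak/C_trough) / k = ln(43.4/19.3) / 0.01490 = 0.8104 / 0.01490 = 54.39 h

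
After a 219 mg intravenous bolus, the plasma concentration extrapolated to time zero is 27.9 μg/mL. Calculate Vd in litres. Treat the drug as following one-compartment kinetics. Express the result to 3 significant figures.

Immediately after an IV bolus, C₀ = Dose / Vd, so Vd = Dose / C₀.
Vd = 219 / 27.9 = 7.849 L

7.85 L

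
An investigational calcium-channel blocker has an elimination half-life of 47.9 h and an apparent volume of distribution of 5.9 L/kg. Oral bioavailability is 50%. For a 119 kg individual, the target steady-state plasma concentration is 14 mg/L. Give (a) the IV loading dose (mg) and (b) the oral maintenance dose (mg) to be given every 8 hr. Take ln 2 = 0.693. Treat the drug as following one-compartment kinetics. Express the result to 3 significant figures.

Total Vd = 5.9 × 119 = 702.1 L
LD = Vd × C = 702.1 × 14 = 9829 mg
CL = 0.693 × Vd / t½ = 0.693 × 702.1 / 47.9 = 10.16 L/h
D = CL × Css × τ / F = 10.16 × 14 × 8 / 0.5 = 2276 mg

(a) 9830 mg; (b) 2280 mg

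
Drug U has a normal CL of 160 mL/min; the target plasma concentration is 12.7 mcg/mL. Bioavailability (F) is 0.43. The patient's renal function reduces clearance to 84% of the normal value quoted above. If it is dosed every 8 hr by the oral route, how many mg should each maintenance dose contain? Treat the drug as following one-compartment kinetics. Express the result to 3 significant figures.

1910 mg

Convert clearance: 160 mL/min × 60 min/h ÷ 1000 mL/L = 9.600 L/h
Patient clearance = 0.84 × 9.600 = 8.064 L/h
D = CL × Css × τ / F = 8.064 × 12.7 × 8 / 0.43 = 1905 mg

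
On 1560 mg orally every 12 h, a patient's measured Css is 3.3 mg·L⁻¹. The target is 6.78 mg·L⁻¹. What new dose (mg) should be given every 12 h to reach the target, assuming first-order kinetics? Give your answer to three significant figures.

With linear kinetics, Css is proportional to dose rate (D/τ) at fixed clearance.
D₂ = D₁ × (Css,target / Css,current) = 1560 × 6.78/3.3 = 3205 mg

3210 mg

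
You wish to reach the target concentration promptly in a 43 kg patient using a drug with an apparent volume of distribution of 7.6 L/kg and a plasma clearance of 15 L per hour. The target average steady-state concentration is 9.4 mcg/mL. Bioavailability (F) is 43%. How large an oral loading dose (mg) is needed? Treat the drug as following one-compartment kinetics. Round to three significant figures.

Total Vd = 7.6 × 43 = 326.8 L
LD is governed by Vd — clearance does not enter the loading-dose calculation.
LD = Vd × C / F = 326.8 × 9.400 / 0.43 = 7144 mg

7140 mg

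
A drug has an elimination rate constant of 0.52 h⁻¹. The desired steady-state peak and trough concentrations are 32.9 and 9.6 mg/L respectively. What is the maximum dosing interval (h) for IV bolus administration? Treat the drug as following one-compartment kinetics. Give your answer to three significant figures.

2.37 h

Between IV bolus doses, concentration decays as C = C₀·e^(−kτ), so C_peak/C_trough = e^(kτ).
τ_max = ln(C_peak/C_trough) / k = ln(32.9/9.6) / 0.5200 = 1.232 / 0.5200 = 2.369 h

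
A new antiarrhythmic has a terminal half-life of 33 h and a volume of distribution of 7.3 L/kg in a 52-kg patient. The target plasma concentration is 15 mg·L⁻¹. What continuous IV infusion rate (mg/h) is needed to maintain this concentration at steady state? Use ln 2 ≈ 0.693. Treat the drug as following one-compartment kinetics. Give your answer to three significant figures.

Vd(total) = 52 kg × 7.3 L/kg = 379.6 L
CL = ln 2 · Vd / t½ = 0.693 × 379.6 / 33 = 7.972 L/h
Infusion rate = CL × Css = 7.972 × 15 = 119.6 mg/h

120 mg/h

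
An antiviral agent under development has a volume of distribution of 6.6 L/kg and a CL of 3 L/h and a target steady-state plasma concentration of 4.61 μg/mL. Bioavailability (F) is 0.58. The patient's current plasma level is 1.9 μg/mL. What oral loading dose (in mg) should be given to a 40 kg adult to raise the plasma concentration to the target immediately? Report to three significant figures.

1230 mg

Vd = 6.6 L/kg × 40 kg = 264.0 L
Concentration deficit ΔC = 4.61 − 1.9 = 2.710 mg/L
LD = Vd × ΔC / F = 264.0 × 2.710 / 0.58 = 1234 mg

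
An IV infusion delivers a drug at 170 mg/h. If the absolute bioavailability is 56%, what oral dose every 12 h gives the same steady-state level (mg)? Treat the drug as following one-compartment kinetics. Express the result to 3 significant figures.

To maintain the same Css, the systemic dosing rate must be unchanged: F·D/τ = infusion rate.
D = rate × τ / F = 170 × 12 / 0.56 = 3643 mg

3640 mg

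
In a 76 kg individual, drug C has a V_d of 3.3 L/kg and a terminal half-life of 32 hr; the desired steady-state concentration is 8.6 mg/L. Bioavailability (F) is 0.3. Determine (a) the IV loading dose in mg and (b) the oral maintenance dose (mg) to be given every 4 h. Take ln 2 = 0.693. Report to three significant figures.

(a) 2160 mg; (b) 623 mg

Vd = 3.3 L/kg × 76 kg = 250.8 L
LD = Vd × C = 250.8 × 8.6 = 2157 mg
CL = 0.693 × Vd / t½ = 0.693 × 250.8 / 32 = 5.431 L/h
D = CL × Css × τ / F = 5.431 × 8.6 × 4 / 0.3 = 622.8 mg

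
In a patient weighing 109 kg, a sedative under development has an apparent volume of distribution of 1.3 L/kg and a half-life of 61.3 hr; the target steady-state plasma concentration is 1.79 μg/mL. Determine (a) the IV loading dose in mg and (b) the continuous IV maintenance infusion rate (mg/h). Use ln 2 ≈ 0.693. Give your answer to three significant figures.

(a) 254 mg; (b) 2.87 mg/h

Vd = 1.3 L/kg × 109 kg = 141.7 L
LD = Vd × C = 141.7 × 1.79 = 253.6 mg
CL = 0.693 × Vd / t½ = 0.693 × 141.7 / 61.3 = 1.602 L/h
Infusion rate = CL × Css = 1.602 × 1.79 = 2.868 mg/h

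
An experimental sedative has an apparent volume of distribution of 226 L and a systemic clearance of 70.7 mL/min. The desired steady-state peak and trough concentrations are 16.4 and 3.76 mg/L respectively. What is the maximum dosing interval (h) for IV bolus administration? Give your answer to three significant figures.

Convert clearance: 70.7 mL/min × 60 min/h ÷ 1000 mL/L = 4.242 L/h
k = CL / Vd = 4.242 / 226.0 = 0.01877 h⁻¹
Between IV bolus doses, concentration decays as C = C₀·e^(−kτ), so C_peak/C_trough = e^(kτ).
τ_max = ln(C_peak/C_trough) / k = ln(16.4/3.76) / 0.01877 = 1.473 / 0.01877 = 78.48 h

78.5 h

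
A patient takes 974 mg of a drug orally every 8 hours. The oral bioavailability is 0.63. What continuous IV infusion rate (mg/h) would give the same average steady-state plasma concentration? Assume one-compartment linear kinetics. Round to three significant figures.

Equivalent systemic input: infusion rate = F·D/τ.
Rate = 0.63 × 974 / 8 = 76.70 mg/h

76.7 mg/h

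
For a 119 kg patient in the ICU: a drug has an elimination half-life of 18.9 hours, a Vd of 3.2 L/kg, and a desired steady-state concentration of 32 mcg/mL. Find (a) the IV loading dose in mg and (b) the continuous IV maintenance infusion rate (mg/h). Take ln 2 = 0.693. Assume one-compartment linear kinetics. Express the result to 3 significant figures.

(a) 12200 mg; (b) 447 mg/h

Vd(total) = 119 kg × 3.2 L/kg = 380.8 L
LD = Vd × C = 380.8 × 32 = 12190 mg
CL = 0.693 × Vd / t½ = 0.693 × 380.8 / 18.9 = 13.96 L/h
Infusion rate = CL × Css = 13.96 × 32 = 446.7 mg/h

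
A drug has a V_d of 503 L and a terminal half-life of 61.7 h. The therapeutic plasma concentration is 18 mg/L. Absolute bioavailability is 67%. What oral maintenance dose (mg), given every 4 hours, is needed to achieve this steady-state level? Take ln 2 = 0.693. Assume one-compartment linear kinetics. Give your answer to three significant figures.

607 mg

CL = ln 2 · Vd / t½ = 0.693 × 503.0 / 61.7 = 5.650 L/h
D = CL × Css × τ / F = 5.650 × 18 × 4 / 0.67 = 607.2 mg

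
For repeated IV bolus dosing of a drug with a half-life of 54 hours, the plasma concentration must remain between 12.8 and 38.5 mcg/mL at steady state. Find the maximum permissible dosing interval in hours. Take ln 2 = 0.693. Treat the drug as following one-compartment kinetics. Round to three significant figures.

k = 0.693 / t½ = 0.693 / 54 = 0.01283 h⁻¹
Between IV bolus doses, concentration decays as C = C₀·e^(−kτ), so C_peak/C_trough = e^(kτ).
τ_max = ln(C_peak/C_trough) / k = ln(38.5/12.8) / 0.01283 = 1.101 / 0.01283 = 85.81 h

85.8 h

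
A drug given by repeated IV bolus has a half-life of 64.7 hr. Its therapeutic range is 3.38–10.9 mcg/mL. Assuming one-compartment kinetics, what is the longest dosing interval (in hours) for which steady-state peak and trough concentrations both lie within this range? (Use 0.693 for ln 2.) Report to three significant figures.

k = 0.693 / t½ = 0.693 / 64.7 = 0.01071 h⁻¹
Between IV bolus doses, concentration decays as C = C₀·e^(−kτ), so C_peak/C_trough = e^(kτ).
τ_max = ln(C_peak/C_trough) / k = ln(10.9/3.38) / 0.01071 = 1.171 / 0.01071 = 109.3 h

109 h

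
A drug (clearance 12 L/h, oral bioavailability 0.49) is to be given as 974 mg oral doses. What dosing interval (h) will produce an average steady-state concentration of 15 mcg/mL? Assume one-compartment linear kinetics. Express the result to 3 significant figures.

2.65 h

F·D/τ = CL·Css → τ = F·D / (CL·Css).
τ = 0.49 × 974 / (12 × 15) = 2.651 h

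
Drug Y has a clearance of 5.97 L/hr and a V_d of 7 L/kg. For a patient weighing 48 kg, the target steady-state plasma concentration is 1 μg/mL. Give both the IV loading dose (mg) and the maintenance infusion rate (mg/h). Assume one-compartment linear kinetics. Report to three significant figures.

(a) 336 mg; (b) 5.97 mg/h

Vd(total) = 48 kg × 7 L/kg = 336.0 L
Loading: fill Vd to C_target → 336.0 L × 1 mg/L = 336.0 mg
Maintenance: replace elimination → rate = CL × Css = 5.970 × 1 = 5.970 mg/h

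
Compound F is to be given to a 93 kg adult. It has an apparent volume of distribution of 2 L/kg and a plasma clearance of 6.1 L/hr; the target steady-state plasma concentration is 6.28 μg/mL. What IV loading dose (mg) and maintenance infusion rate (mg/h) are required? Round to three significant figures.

(a) 1170 mg; (b) 38.3 mg/h

Total Vd = 2 × 93 = 186.0 L
LD = Vd · C_target = 186.0 × 6.28 = 1168 mg
Maintenance: replace elimination → rate = CL × Css = 6.100 × 6.28 = 38.31 mg/h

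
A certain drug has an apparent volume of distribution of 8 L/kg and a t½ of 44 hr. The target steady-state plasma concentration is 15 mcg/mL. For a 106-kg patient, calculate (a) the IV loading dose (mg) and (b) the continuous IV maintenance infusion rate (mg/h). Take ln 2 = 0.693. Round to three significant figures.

(a) 12700 mg; (b) 200 mg/h

Vd = 8 L/kg × 106 kg = 848.0 L
LD = Vd × C = 848.0 × 15 = 12720 mg
CL = 0.693 × Vd / t½ = 0.693 × 848.0 / 44 = 13.36 L/h
Infusion rate = CL × Css = 13.36 × 15 = 200.4 mg/h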